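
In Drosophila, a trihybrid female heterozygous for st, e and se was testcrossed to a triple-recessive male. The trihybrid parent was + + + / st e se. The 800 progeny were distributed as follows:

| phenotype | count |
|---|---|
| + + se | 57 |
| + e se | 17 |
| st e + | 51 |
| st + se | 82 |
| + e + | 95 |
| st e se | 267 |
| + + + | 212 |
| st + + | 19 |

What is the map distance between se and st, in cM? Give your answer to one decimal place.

The two rarest classes, st + + and + e se, are the double crossovers. Comparing them with the parentals, only the st allele has switched, so st is the middle locus and the order is se – st – e.
Crossovers in the se–st interval produce the single-crossover classes + + se and st e + (57 + 51 = 108) plus the double crossovers (36).
RF(se–st) = (108 + 36) / 800 = 144/800 = 0.1800 → 18.0 cM.

18.0 cM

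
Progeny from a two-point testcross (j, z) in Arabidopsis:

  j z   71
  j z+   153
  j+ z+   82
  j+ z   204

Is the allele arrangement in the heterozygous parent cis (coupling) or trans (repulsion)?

trans

The two most frequent classes are j+ z (204) and j z+ (153); these are the parental (non-recombinant) types.
So the F1 carried j+ z on one chromosome and j z+ on the other — the recessive alleles are on opposite chromosomes (trans / repulsion).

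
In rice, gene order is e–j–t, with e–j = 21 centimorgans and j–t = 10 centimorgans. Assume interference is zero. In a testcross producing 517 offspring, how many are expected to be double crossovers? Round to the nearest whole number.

11

Map distances give recombination frequencies of 0.210 and 0.100 for the two intervals.
With no interference, expected double-crossover frequency = 0.210 × 0.100 = 0.02100.
Expected number = 0.02100 × 517 = 10.86 ≈ 11.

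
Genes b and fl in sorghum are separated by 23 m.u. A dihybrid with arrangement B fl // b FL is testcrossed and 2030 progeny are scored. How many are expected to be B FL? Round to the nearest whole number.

A map distance of 23 m.u. corresponds to a recombination frequency of 0.230.
The F1 is B fl / b FL, so B FL is a recombinant gamete class with expected frequency r/2 = 0.230/2 = 0.1150.
Expected number = 0.1150 × 2030 = 233.45 ≈ 233.

233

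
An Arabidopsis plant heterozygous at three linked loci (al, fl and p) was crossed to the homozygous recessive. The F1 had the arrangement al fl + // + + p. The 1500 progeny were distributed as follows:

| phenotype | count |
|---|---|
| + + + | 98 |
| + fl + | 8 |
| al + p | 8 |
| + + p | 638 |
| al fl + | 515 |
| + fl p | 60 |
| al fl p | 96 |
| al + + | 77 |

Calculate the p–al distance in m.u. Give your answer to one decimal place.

The two rarest classes, + fl + and al + p, are the double crossovers. Comparing them with the parentals, only the al allele has switched, so al is the middle locus and the order is p – al – fl.
Crossovers in the p–al interval produce the single-crossover classes al fl p and + + + (96 + 98 = 194) plus the double crossovers (16).
RF(p–al) = (194 + 16) / 1500 = 210/1500 = 0.1400 → 14.0 m.u.

14.0 m.u.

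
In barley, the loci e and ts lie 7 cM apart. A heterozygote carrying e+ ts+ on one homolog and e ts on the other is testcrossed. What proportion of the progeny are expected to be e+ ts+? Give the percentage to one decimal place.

A map distance of 7 cM corresponds to a recombination frequency of 0.070.
The F1 is e+ ts+ / e ts, so e+ ts+ is a parental gamete class with expected frequency (1 − r)/2 = 0.930/2 = 0.4650.
That is 0.4650 = 46.5% of the progeny.

46.5%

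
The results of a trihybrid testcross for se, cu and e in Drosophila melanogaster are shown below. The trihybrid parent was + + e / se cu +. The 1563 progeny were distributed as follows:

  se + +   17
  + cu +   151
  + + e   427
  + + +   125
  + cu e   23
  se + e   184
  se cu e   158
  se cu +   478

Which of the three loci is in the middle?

The two rarest classes, + cu e and se + +, are the double crossovers. Comparing them with the parentals, only the cu allele has switched, so cu is the middle locus and the order is e – cu – se.

cu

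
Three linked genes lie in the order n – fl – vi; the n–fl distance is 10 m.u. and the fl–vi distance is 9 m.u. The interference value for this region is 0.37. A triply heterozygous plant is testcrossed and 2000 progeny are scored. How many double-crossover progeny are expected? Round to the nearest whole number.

11

Map distances give recombination frequencies of 0.100 and 0.090 for the two intervals.
With interference 0.37 (so coincidence = 0.63), expected double-crossover frequency = 0.100 × 0.090 × 0.63 = 0.00567.
Expected number = 0.00567 × 2000 = 11.34 ≈ 11.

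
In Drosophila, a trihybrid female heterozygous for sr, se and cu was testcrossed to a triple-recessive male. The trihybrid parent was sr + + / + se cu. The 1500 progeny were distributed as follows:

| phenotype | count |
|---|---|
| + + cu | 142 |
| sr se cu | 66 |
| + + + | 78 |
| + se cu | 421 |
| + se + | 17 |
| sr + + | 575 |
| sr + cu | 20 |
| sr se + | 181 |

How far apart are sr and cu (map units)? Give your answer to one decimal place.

12.1 map units

The two rarest classes, sr + cu and + se +, are the double crossovers. Comparing them with the parentals, only the cu allele has switched, so cu is the middle locus and the order is se – cu – sr.
Crossovers in the cu–sr interval produce the single-crossover classes + + + and sr se cu (78 + 66 = 144) plus the double crossovers (37).
RF(cu–sr) = (144 + 37) / 1500 = 181/1500 = 0.1207 → 12.1 map units.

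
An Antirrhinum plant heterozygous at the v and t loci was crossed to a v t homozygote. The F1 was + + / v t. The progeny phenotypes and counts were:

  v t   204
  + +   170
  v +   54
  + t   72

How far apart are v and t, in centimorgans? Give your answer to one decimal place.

25.2 centimorgans

The recombinant classes are + t and v +: 72 + 54 = 126.
Recombination frequency = 126/500 = 0.2520 ≈ 25.2%, i.e. 25.2 centimorgans.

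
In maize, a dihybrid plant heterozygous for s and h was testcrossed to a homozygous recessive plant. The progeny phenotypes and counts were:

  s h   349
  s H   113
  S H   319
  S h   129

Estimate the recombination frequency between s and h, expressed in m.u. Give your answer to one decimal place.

The two most frequent classes, S H (319) and s h (349), are the parental types, so the F1 was S H / s h.
The recombinant classes are S h and s H: 129 + 113 = 242.
Recombination frequency = 242/910 = 0.2659 ≈ 26.6%, i.e. 26.6 m.u.

26.6 m.u.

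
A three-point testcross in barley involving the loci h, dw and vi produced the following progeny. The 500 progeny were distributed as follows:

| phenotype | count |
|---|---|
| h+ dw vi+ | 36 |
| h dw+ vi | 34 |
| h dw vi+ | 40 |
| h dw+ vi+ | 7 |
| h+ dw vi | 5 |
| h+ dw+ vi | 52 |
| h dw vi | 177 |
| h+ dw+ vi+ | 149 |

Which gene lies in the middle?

h

The two most frequent reciprocal classes, h dw vi and h+ dw+ vi+, are the parental types, so the F1 was h dw vi / h+ dw+ vi+.
The two rarest classes, h+ dw vi and h dw+ vi+, are the double crossovers. Comparing them with the parentals, only the h allele has switched, so h is the middle locus and the order is vi – h – dw.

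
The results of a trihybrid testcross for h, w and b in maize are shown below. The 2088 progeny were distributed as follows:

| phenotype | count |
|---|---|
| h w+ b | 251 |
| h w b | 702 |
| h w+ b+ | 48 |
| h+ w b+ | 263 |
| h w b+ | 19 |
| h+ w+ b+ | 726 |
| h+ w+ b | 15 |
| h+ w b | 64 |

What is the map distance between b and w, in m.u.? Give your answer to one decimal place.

The two most frequent reciprocal classes, h+ w+ b+ and h w b, are the parental types, so the F1 was h+ w+ b+ / h w b.
The two rarest classes, h+ w+ b and h w b+, are the double crossovers. Comparing them with the parentals, only the b allele has switched, so b is the middle locus and the order is w – b – h.
Crossovers in the w–b interval produce the single-crossover classes h+ w b+ and h w+ b (263 + 251 = 514) plus the double crossovers (34).
RF(w–b) = (514 + 34) / 2088 = 548/2088 = 0.2625 → 26.2 m.u.

26.2 m.u.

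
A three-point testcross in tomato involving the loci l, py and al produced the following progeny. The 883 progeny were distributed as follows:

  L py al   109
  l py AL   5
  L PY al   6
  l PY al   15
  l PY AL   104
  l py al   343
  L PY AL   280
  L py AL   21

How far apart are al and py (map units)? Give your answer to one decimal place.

5.3 map units

The two most frequent reciprocal classes, L PY AL and l py al, are the parental types, so the F1 was L PY AL / l py al.
The two rarest classes, L PY al and l py AL, are the double crossovers. Comparing them with the parentals, only the al allele has switched, so al is the middle locus and the order is l – al – py.
Crossovers in the al–py interval produce the single-crossover classes L py AL and l PY al (21 + 15 = 36) plus the double crossovers (11).
RF(al–py) = (36 + 11) / 883 = 47/883 = 0.0532 → 5.3 map units.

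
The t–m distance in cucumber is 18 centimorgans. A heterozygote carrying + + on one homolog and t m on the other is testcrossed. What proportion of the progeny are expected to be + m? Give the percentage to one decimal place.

9.0%

A map distance of 18 centimorgans corresponds to a recombination frequency of 0.180.
The F1 is + + / t m, so + m is a recombinant gamete class with expected frequency r/2 = 0.180/2 = 0.0900.
That is 0.0900 = 9.0% of the progeny.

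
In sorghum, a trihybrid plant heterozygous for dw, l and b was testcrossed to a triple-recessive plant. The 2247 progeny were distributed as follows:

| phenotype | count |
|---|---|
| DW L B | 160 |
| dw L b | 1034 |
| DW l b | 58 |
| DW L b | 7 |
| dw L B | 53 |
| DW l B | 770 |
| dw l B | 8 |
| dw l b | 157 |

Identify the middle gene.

dw

The two most frequent reciprocal classes, dw L b and DW l B, are the parental types, so the F1 was dw L b / DW l B.
The two rarest classes, DW L b and dw l B, are the double crossovers. Comparing them with the parentals, only the dw allele has switched, so dw is the middle locus and the order is l – dw – b.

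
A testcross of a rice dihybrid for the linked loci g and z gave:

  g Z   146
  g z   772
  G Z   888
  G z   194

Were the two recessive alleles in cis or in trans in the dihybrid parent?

The two most frequent classes are G Z (888) and g z (772); these are the parental (non-recombinant) types.
So the F1 carried G Z on one chromosome and g z on the other — the recessive alleles are on the same chromosome (cis / coupling).

cis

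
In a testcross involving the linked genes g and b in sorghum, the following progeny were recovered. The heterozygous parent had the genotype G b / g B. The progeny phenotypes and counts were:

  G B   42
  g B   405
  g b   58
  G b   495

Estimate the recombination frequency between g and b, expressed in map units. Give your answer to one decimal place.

10.0 map units

The recombinant classes are G B and g b: 42 + 58 = 100.
Recombination frequency = 100/1000 = 0.1000 ≈ 10.0%, i.e. 10.0 map units.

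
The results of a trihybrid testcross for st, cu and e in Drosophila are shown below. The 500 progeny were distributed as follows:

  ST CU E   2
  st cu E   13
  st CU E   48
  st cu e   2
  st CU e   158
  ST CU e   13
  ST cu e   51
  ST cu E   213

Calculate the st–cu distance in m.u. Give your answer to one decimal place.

The two most frequent reciprocal classes, ST cu E and st CU e, are the parental types, so the F1 was ST cu E / st CU e.
The two rarest classes, ST CU E and st cu e, are the double crossovers. Comparing them with the parentals, only the cu allele has switched, so cu is the middle locus and the order is st – cu – e.
Crossovers in the st–cu interval produce the single-crossover classes st cu E and ST CU e (13 + 13 = 26) plus the double crossovers (4).
RF(st–cu) = (26 + 4) / 500 = 30/500 = 0.0600 → 6.0 m.u.

6.0 m.u.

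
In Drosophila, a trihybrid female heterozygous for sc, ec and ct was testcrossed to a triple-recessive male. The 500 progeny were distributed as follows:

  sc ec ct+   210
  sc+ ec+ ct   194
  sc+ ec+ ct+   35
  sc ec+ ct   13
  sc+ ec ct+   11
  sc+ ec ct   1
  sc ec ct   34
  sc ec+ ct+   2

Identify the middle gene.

ec

The two most frequent reciprocal classes, sc ec ct+ and sc+ ec+ ct, are the parental types, so the F1 was sc ec ct+ / sc+ ec+ ct.
The two rarest classes, sc ec+ ct+ and sc+ ec ct, are the double crossovers. Comparing them with the parentals, only the ec allele has switched, so ec is the middle locus and the order is ct – ec – sc.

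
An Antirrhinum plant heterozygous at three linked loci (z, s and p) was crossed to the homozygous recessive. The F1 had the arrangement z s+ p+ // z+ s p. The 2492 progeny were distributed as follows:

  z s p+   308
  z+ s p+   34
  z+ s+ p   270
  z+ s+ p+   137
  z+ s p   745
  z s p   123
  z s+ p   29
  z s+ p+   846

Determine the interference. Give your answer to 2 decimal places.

0.24

The two rarest classes, z s+ p and z+ s p+, are the double crossovers. Comparing them with the parentals, only the p allele has switched, so p is the middle locus and the order is s – p – z.
s–p: (578 + 63)/2492 = 0.2572; p–z: (260 + 63)/2492 = 0.1296.
Expected DCO frequency = 0.2572 × 0.1296 ≈ 0.03333; observed = 63/2492 ≈ 0.02528.
Coefficient of coincidence = 0.02528/0.03333 ≈ 0.76; interference = 1 − 0.76 = 0.24.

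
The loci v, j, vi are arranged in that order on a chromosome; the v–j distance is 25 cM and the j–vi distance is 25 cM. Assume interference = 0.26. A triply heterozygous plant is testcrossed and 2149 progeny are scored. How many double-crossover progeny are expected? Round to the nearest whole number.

99

Map distances give recombination frequencies of 0.250 and 0.250 for the two intervals.
With interference 0.26 (so coincidence = 0.74), expected double-crossover frequency = 0.250 × 0.250 × 0.74 = 0.04625.
Expected number = 0.04625 × 2149 = 99.39 ≈ 99.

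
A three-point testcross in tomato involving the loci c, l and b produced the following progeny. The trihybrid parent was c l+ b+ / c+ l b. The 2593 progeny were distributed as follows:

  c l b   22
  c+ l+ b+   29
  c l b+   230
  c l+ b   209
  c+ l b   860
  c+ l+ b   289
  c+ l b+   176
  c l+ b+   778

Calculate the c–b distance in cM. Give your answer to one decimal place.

16.8 cM

The two rarest classes, c+ l+ b+ and c l b, are the double crossovers. Comparing them with the parentals, only the c allele has switched, so c is the middle locus and the order is l – c – b.
Crossovers in the c–b interval produce the single-crossover classes c l+ b and c+ l b+ (209 + 176 = 385) plus the double crossovers (51).
RF(c–b) = (385 + 51) / 2593 = 436/2593 = 0.1681 → 16.8 cM.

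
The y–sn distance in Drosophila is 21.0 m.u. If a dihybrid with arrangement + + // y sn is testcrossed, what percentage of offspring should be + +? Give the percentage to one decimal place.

A map distance of 21.0 m.u. corresponds to a recombination frequency of 0.210.
The F1 is + + / y sn, so + + is a parental gamete class with expected frequency (1 − r)/2 = 0.790/2 = 0.3950.
That is 0.3950 = 39.5% of the progeny.

39.5%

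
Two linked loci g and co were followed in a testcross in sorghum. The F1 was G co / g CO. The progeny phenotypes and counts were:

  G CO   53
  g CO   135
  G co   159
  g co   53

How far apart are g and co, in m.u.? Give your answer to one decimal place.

26.5 m.u.

The recombinant classes are G CO and g co: 53 + 53 = 106.
Recombination frequency = 106/400 = 0.2650 ≈ 26.5%, i.e. 26.5 m.u.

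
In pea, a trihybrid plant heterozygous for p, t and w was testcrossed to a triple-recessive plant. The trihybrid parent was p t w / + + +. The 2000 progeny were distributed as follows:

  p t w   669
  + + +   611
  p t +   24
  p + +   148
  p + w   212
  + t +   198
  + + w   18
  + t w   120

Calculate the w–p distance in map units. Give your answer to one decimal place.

The two rarest classes, p t + and + + w, are the double crossovers. Comparing them with the parentals, only the w allele has switched, so w is the middle locus and the order is t – w – p.
Crossovers in the w–p interval produce the single-crossover classes + t w and p + + (120 + 148 = 268) plus the double crossovers (42).
RF(w–p) = (268 + 42) / 2000 = 310/2000 = 0.1550 → 15.5 map units.

15.5 map units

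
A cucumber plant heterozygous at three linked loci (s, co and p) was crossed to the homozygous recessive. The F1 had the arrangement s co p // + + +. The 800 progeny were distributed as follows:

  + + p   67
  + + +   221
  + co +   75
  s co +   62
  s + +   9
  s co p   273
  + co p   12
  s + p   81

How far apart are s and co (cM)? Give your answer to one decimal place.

22.1 cM

The two rarest classes, + co p and s + +, are the double crossovers. Comparing them with the parentals, only the s allele has switched, so s is the middle locus and the order is p – s – co.
Crossovers in the s–co interval produce the single-crossover classes s + p and + co + (81 + 75 = 156) plus the double crossovers (21).
RF(s–co) = (156 + 21) / 800 = 177/800 = 0.2213 → 22.1 cM.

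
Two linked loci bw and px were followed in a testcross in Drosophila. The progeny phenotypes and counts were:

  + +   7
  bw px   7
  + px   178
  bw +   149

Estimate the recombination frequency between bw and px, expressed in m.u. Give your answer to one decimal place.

The two most frequent classes, + px (178) and bw + (149), are the parental types, so the F1 was + px / bw +.
The recombinant classes are + + and bw px: 7 + 7 = 14.
Recombination frequency = 14/341 = 0.0411 ≈ 4.1%, i.e. 4.1 m.u.

4.1 m.u.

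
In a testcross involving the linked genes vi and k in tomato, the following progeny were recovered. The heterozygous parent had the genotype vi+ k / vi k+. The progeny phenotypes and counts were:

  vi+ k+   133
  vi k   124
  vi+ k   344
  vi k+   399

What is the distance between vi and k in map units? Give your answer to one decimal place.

25.7 map units

The recombinant classes are vi+ k+ and vi k: 133 + 124 = 257.
Recombination frequency = 257/1000 = 0.2570 ≈ 25.7%, i.e. 25.7 map units.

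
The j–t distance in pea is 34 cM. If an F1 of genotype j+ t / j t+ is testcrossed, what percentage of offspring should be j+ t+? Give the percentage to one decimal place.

A map distance of 34 cM corresponds to a recombination frequency of 0.340.
The F1 is j+ t / j t+, so j+ t+ is a recombinant gamete class with expected frequency r/2 = 0.340/2 = 0.1700.
That is 0.1700 = 17.0% of the progeny.

17.0%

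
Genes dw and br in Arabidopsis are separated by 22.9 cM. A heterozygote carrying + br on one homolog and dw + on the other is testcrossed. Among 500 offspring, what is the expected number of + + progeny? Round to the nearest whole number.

57

A map distance of 22.9 cM corresponds to a recombination frequency of 0.229.
The F1 is + br / dw +, so + + is a recombinant gamete class with expected frequency r/2 = 0.229/2 = 0.1145.
Expected number = 0.1145 × 500 = 57.25 ≈ 57.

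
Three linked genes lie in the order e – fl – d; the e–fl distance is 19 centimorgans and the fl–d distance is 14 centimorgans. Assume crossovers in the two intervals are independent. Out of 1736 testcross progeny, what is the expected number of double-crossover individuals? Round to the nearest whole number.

Map distances give recombination frequencies of 0.190 and 0.140 for the two intervals.
With no interference, expected double-crossover frequency = 0.190 × 0.140 = 0.02660.
Expected number = 0.02660 × 1736 = 46.18 ≈ 46.

46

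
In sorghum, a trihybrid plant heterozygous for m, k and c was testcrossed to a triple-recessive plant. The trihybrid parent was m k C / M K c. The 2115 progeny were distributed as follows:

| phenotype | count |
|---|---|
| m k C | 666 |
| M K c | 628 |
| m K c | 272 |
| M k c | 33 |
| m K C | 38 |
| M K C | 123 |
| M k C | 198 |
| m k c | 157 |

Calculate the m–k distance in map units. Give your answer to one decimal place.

25.6 map units

The two rarest classes, m K C and M k c, are the double crossovers. Comparing them with the parentals, only the k allele has switched, so k is the middle locus and the order is c – k – m.
Crossovers in the k–m interval produce the single-crossover classes M k C and m K c (198 + 272 = 470) plus the double crossovers (71).
RF(k–m) = (470 + 71) / 2115 = 541/2115 = 0.2558 → 25.6 map units.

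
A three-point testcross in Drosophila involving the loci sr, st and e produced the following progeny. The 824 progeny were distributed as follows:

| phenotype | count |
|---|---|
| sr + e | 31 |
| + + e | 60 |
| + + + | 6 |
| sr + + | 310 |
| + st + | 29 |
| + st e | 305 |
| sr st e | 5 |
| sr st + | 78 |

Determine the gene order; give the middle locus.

The two most frequent reciprocal classes, sr + + and + st e, are the parental types, so the F1 was sr + + / + st e.
The two rarest classes, + + + and sr st e, are the double crossovers. Comparing them with the parentals, only the sr allele has switched, so sr is the middle locus and the order is e – sr – st.

sr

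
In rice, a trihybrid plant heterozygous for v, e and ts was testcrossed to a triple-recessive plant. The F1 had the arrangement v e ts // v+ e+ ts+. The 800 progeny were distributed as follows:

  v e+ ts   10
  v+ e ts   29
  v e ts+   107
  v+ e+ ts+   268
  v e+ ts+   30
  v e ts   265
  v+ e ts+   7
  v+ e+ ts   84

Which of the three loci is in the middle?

e

The two rarest classes, v e+ ts and v+ e ts+, are the double crossovers. Comparing them with the parentals, only the e allele has switched, so e is the middle locus and the order is ts – e – v.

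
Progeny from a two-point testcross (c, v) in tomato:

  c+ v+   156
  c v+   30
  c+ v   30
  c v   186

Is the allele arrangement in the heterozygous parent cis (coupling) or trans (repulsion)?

cis

The two most frequent classes are c+ v+ (156) and c v (186); these are the parental (non-recombinant) types.
So the F1 carried c+ v+ on one chromosome and c v on the other — the recessive alleles are on the same chromosome (cis / coupling).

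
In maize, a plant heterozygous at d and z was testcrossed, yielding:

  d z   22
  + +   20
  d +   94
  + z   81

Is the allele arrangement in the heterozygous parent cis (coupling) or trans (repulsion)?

The two most frequent classes are + z (81) and d + (94); these are the parental (non-recombinant) types.
So the F1 carried + z on one chromosome and d + on the other — the recessive alleles are on opposite chromosomes (trans / repulsion).

trans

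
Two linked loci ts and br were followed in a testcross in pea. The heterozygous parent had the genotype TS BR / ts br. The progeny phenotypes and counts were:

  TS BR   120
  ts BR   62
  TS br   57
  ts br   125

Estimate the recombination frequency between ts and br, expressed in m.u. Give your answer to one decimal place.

The recombinant classes are TS br and ts BR: 57 + 62 = 119.
Recombination frequency = 119/364 = 0.3269 ≈ 32.7%, i.e. 32.7 m.u.

32.7 m.u.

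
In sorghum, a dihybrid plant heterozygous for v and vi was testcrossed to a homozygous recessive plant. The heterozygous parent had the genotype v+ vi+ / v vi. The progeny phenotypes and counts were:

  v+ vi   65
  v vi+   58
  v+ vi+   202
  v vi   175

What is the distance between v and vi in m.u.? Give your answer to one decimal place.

The recombinant classes are v+ vi and v vi+: 65 + 58 = 123.
Recombination frequency = 123/500 = 0.2460 ≈ 24.6%, i.e. 24.6 m.u.

24.6 m.u.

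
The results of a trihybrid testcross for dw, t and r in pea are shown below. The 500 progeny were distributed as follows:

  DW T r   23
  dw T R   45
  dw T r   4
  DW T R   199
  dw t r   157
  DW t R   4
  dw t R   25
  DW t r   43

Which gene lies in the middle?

The two most frequent reciprocal classes, DW T R and dw t r, are the parental types, so the F1 was DW T R / dw t r.
The two rarest classes, DW t R and dw T r, are the double crossovers. Comparing them with the parentals, only the t allele has switched, so t is the middle locus and the order is r – t – dw.

t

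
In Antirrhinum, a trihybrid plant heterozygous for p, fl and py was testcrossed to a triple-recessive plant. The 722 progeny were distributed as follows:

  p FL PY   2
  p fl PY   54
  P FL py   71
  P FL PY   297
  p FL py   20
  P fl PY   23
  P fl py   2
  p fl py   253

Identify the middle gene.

The two most frequent reciprocal classes, P FL PY and p fl py, are the parental types, so the F1 was P FL PY / p fl py.
The two rarest classes, p FL PY and P fl py, are the double crossovers. Comparing them with the parentals, only the p allele has switched, so p is the middle locus and the order is fl – p – py.

p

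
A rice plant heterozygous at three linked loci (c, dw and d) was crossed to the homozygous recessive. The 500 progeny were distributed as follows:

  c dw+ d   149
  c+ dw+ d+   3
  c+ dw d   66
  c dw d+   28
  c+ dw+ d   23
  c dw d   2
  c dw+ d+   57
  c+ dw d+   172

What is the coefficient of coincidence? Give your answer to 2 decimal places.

0.35

The two most frequent reciprocal classes, c dw+ d and c+ dw d+, are the parental types, so the F1 was c dw+ d / c+ dw d+.
The two rarest classes, c dw d and c+ dw+ d+, are the double crossovers. Comparing them with the parentals, only the dw allele has switched, so dw is the middle locus and the order is d – dw – c.
d–dw: (123 + 5)/500 = 0.2560; dw–c: (51 + 5)/500 = 0.1120.
Expected DCO frequency = 0.2560 × 0.1120 ≈ 0.02867; observed = 5/500 ≈ 0.01000.
Coefficient of coincidence = 0.01000/0.02867 ≈ 0.35.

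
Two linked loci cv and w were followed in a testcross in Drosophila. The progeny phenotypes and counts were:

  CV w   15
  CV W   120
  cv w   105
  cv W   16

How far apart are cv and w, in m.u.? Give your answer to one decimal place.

12.1 m.u.

The two most frequent classes, CV W (120) and cv w (105), are the parental types, so the F1 was CV W / cv w.
The recombinant classes are CV w and cv W: 15 + 16 = 31.
Recombination frequency = 31/256 = 0.1211 ≈ 12.1%, i.e. 12.1 m.u.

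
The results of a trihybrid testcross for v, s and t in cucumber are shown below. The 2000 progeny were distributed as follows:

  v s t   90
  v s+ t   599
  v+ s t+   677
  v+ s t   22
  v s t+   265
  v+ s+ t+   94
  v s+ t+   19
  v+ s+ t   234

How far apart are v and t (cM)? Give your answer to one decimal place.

The two most frequent reciprocal classes, v s+ t and v+ s t+, are the parental types, so the F1 was v s+ t / v+ s t+.
The two rarest classes, v s+ t+ and v+ s t, are the double crossovers. Comparing them with the parentals, only the t allele has switched, so t is the middle locus and the order is s – t – v.
Crossovers in the t–v interval produce the single-crossover classes v+ s+ t and v s t+ (234 + 265 = 499) plus the double crossovers (41).
RF(t–v) = (499 + 41) / 2000 = 540/2000 = 0.2700 → 27.0 cM.

27.0 cM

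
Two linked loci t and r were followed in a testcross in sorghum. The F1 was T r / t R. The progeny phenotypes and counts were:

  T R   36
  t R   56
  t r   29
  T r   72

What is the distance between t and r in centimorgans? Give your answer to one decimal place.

33.7 centimorgans

The recombinant classes are T R and t r: 36 + 29 = 65.
Recombination frequency = 65/193 = 0.3368 ≈ 33.7%, i.e. 33.7 centimorgans.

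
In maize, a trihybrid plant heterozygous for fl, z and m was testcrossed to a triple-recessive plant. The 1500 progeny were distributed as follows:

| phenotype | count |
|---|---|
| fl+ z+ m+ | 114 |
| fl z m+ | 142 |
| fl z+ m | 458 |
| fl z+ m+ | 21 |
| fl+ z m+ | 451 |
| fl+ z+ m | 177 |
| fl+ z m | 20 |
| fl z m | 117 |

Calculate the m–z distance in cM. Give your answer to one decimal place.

The two most frequent reciprocal classes, fl z+ m and fl+ z m+, are the parental types, so the F1 was fl z+ m / fl+ z m+.
The two rarest classes, fl z+ m+ and fl+ z m, are the double crossovers. Comparing them with the parentals, only the m allele has switched, so m is the middle locus and the order is fl – m – z.
Crossovers in the m–z interval produce the single-crossover classes fl z m and fl+ z+ m+ (117 + 114 = 231) plus the double crossovers (41).
RF(m–z) = (231 + 41) / 1500 = 272/1500 = 0.1813 → 18.1 cM.

18.1 cM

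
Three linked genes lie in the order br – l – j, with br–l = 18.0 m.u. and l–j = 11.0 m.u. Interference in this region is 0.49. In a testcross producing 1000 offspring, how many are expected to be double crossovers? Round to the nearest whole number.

10

Map distances give recombination frequencies of 0.180 and 0.110 for the two intervals.
With interference 0.49 (so coincidence = 0.51), expected double-crossover frequency = 0.180 × 0.110 × 0.51 = 0.01010.
Expected number = 0.01010 × 1000 = 10.10 ≈ 10.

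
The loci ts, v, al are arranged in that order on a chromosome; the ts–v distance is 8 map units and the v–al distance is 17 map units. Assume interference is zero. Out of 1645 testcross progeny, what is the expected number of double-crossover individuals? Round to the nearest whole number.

22

Map distances give recombination frequencies of 0.080 and 0.170 for the two intervals.
With no interference, expected double-crossover frequency = 0.080 × 0.170 = 0.01360.
Expected number = 0.01360 × 1645 = 22.37 ≈ 22.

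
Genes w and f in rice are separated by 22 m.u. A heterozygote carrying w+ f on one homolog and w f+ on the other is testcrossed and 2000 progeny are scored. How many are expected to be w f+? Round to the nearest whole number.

A map distance of 22 m.u. corresponds to a recombination frequency of 0.220.
The F1 is w+ f / w f+, so w f+ is a parental gamete class with expected frequency (1 − r)/2 = 0.780/2 = 0.3900.
Expected number = 0.3900 × 2000 = 780.00 ≈ 780.

780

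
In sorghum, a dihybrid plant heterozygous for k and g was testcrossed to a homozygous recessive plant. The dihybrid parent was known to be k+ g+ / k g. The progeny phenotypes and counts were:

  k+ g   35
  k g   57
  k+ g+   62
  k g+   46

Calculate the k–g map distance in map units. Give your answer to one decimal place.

The recombinant classes are k+ g and k g+: 35 + 46 = 81.
Recombination frequency = 81/200 = 0.4050 ≈ 40.5%, i.e. 40.5 map units.

40.5 map units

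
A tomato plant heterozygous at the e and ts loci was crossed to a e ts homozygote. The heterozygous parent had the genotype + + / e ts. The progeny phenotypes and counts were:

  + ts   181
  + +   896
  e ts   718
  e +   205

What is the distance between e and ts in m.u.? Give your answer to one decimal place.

19.3 m.u.

The recombinant classes are + ts and e +: 181 + 205 = 386.
Recombination frequency = 386/2000 = 0.1930 ≈ 19.3%, i.e. 19.3 m.u.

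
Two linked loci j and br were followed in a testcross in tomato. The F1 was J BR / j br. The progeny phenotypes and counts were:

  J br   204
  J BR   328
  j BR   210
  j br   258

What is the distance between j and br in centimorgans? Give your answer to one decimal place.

41.4 centimorgans

The recombinant classes are J br and j BR: 204 + 210 = 414.
Recombination frequency = 414/1000 = 0.4140 ≈ 41.4%, i.e. 41.4 centimorgans.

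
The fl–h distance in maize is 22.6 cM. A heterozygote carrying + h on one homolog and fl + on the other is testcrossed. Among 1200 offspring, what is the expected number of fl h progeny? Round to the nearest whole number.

136

A map distance of 22.6 cM corresponds to a recombination frequency of 0.226.
The F1 is + h / fl +, so fl h is a recombinant gamete class with expected frequency r/2 = 0.226/2 = 0.1130.
Expected number = 0.1130 × 1200 = 135.60 ≈ 136.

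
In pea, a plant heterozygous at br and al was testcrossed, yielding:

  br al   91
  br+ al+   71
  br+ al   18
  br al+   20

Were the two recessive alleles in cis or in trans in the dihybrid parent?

cis

The two most frequent classes are br+ al+ (71) and br al (91); these are the parental (non-recombinant) types.
So the F1 carried br+ al+ on one chromosome and br al on the other — the recessive alleles are on the same chromosome (cis / coupling).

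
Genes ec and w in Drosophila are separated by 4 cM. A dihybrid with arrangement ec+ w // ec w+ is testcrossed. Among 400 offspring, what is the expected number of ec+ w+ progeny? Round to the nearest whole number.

A map distance of 4 cM corresponds to a recombination frequency of 0.040.
The F1 is ec+ w / ec w+, so ec+ w+ is a recombinant gamete class with expected frequency r/2 = 0.040/2 = 0.0200.
Expected number = 0.0200 × 400 = 8.00 ≈ 8.

8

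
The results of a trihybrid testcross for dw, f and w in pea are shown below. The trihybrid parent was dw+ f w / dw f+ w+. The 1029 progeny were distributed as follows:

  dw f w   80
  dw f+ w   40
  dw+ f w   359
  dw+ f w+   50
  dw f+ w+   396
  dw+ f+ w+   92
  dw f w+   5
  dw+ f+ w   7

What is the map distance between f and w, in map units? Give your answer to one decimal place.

9.9 map units

The two rarest classes, dw+ f+ w and dw f w+, are the double crossovers. Comparing them with the parentals, only the f allele has switched, so f is the middle locus and the order is dw – f – w.
Crossovers in the f–w interval produce the single-crossover classes dw+ f w+ and dw f+ w (50 + 40 = 90) plus the double crossovers (12).
RF(f–w) = (90 + 12) / 1029 = 102/1029 = 0.0991 → 9.9 map units.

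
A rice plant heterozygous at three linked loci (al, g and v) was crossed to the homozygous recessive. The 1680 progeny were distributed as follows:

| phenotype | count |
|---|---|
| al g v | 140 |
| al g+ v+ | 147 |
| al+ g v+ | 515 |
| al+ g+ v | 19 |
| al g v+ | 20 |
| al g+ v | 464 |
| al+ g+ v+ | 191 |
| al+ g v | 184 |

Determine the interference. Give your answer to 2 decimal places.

0.52

The two most frequent reciprocal classes, al+ g v+ and al g+ v, are the parental types, so the F1 was al+ g v+ / al g+ v.
The two rarest classes, al g v+ and al+ g+ v, are the double crossovers. Comparing them with the parentals, only the al allele has switched, so al is the middle locus and the order is v – al – g.
v–al: (331 + 39)/1680 = 0.2202; al–g: (331 + 39)/1680 = 0.2202.
Expected DCO frequency = 0.2202 × 0.2202 ≈ 0.04849; observed = 39/1680 ≈ 0.02321.
Coefficient of coincidence = 0.02321/0.04849 ≈ 0.48; interference = 1 − 0.48 = 0.52.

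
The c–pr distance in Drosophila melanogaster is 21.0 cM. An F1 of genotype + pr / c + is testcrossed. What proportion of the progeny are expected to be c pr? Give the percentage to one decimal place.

10.5%

A map distance of 21.0 cM corresponds to a recombination frequency of 0.210.
The F1 is + pr / c +, so c pr is a recombinant gamete class with expected frequency r/2 = 0.210/2 = 0.1050.
That is 0.1050 = 10.5% of the progeny.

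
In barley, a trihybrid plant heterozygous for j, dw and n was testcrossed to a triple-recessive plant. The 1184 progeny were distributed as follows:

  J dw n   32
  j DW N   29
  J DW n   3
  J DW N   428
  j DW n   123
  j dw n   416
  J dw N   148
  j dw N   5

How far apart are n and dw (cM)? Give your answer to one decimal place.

23.6 cM

The two most frequent reciprocal classes, J DW N and j dw n, are the parental types, so the F1 was J DW N / j dw n.
The two rarest classes, J DW n and j dw N, are the double crossovers. Comparing them with the parentals, only the n allele has switched, so n is the middle locus and the order is j – n – dw.
Crossovers in the n–dw interval produce the single-crossover classes J dw N and j DW n (148 + 123 = 271) plus the double crossovers (8).
RF(n–dw) = (271 + 8) / 1184 = 279/1184 = 0.2356 → 23.6 cM.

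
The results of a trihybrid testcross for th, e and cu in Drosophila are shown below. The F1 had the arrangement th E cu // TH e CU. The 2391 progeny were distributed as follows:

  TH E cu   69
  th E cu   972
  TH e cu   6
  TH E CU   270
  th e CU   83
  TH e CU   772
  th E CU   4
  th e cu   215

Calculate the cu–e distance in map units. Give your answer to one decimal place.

The two rarest classes, th E CU and TH e cu, are the double crossovers. Comparing them with the parentals, only the cu allele has switched, so cu is the middle locus and the order is e – cu – th.
Crossovers in the e–cu interval produce the single-crossover classes th e cu and TH E CU (215 + 270 = 485) plus the double crossovers (10).
RF(e–cu) = (485 + 10) / 2391 = 495/2391 = 0.2070 → 20.7 map units.

20.7 map units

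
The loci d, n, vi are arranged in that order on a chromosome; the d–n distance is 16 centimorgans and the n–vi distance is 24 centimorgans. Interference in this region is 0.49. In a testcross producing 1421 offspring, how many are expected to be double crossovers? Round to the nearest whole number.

28

Map distances give recombination frequencies of 0.160 and 0.240 for the two intervals.
With interference 0.49 (so coincidence = 0.51), expected double-crossover frequency = 0.160 × 0.240 × 0.51 = 0.01958.
Expected number = 0.01958 × 1421 = 27.83 ≈ 28.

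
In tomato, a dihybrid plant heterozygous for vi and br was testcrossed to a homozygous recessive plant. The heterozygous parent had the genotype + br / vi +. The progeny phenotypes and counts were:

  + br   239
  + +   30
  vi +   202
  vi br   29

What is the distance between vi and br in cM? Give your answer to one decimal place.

11.8 cM

The recombinant classes are + + and vi br: 30 + 29 = 59.
Recombination frequency = 59/500 = 0.1180 ≈ 11.8%, i.e. 11.8 cM.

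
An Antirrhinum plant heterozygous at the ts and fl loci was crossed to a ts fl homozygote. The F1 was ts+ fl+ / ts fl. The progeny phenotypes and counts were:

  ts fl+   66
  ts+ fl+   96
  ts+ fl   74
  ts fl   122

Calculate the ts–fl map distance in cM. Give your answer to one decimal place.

The recombinant classes are ts+ fl and ts fl+: 74 + 66 = 140.
Recombination frequency = 140/358 = 0.3911 ≈ 39.1%, i.e. 39.1 cM.

39.1 cM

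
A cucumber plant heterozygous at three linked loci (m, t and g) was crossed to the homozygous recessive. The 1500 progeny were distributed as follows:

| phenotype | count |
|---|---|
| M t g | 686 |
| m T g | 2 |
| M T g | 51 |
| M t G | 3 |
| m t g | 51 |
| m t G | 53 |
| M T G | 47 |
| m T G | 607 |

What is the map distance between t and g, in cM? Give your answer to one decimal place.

7.3 cM

The two most frequent reciprocal classes, m T G and M t g, are the parental types, so the F1 was m T G / M t g.
The two rarest classes, m T g and M t G, are the double crossovers. Comparing them with the parentals, only the g allele has switched, so g is the middle locus and the order is t – g – m.
Crossovers in the t–g interval produce the single-crossover classes m t G and M T g (53 + 51 = 104) plus the double crossovers (5).
RF(t–g) = (104 + 5) / 1500 = 109/1500 = 0.0727 → 7.3 cM.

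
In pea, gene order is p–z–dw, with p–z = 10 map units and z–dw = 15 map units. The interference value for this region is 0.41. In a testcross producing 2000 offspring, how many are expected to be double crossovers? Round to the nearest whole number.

Map distances give recombination frequencies of 0.100 and 0.150 for the two intervals.
With interference 0.41 (so coincidence = 0.59), expected double-crossover frequency = 0.100 × 0.150 × 0.59 = 0.00885.
Expected number = 0.00885 × 2000 = 17.70 ≈ 18.

18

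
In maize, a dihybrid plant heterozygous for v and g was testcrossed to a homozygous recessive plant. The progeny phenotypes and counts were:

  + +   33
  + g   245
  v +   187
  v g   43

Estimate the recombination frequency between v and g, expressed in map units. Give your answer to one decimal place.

15.0 map units

The two most frequent classes, + g (245) and v + (187), are the parental types, so the F1 was + g / v +.
The recombinant classes are + + and v g: 33 + 43 = 76.
Recombination frequency = 76/508 = 0.1496 ≈ 15.0%, i.e. 15.0 map units.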